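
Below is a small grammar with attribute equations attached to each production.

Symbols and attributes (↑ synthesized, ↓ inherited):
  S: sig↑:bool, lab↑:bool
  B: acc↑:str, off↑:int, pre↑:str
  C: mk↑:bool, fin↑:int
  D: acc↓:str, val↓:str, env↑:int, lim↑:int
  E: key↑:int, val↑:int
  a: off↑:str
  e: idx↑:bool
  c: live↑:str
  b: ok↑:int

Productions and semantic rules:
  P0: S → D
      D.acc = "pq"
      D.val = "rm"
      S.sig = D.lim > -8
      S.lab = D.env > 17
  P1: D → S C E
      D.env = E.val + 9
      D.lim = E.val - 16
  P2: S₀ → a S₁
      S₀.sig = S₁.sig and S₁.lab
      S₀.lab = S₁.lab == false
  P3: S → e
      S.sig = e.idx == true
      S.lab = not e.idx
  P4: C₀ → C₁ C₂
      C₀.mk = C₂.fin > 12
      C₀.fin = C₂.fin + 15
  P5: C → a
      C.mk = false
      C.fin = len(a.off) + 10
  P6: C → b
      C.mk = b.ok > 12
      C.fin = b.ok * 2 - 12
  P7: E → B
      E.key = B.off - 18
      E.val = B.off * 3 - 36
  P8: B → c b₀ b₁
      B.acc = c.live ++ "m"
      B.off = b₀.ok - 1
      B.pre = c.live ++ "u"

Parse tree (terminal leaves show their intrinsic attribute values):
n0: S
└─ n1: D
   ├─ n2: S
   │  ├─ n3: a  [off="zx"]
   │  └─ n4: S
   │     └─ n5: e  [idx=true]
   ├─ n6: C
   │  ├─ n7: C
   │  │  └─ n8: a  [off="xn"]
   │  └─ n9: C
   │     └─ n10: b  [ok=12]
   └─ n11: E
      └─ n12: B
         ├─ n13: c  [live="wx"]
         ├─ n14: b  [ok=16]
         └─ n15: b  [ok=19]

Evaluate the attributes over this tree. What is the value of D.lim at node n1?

-7

1. n1.acc = "pq"  ["pq"]
2. n1.val = "rm"  ["rm"]
3. n3.off = "zx"  [terminal]
4. n5.idx = true  [terminal]
5. n4.sig = true  [e.idx == true]
6. n4.lab = false  [not e.idx]
7. n2.sig = false  [S₁.sig and S₁.lab]
8. n2.lab = true  [S₁.lab == false]
9. n8.off = "xn"  [terminal]
10. n7.mk = false  [false]
11. n7.fin = 12  [len(a.off) + 10]
12. n10.ok = 12  [terminal]
13. n9.mk = false  [b.ok > 12]
14. n9.fin = 12  [b.ok * 2 - 12]
15. n6.mk = false  [C₂.fin > 12]
16. n6.fin = 27  [C₂.fin + 15]
17. n13.live = "wx"  [terminal]
18. n14.ok = 16  [terminal]
19. n15.ok = 19  [terminal]
20. n12.acc = "wxm"  [c.live ++ "m"]
21. n12.off = 15  [b₀.ok - 1]
22. n12.pre = "wxu"  [c.live ++ "u"]
23. n11.key = -3  [B.off - 18]
24. n11.val = 9  [B.off * 3 - 36]
25. n1.env = 18  [E.val + 9]
26. n1.lim = -7  [E.val - 16]
27. n0.sig = true  [D.lim > -8]
28. n0.lab = true  [D.env > 17]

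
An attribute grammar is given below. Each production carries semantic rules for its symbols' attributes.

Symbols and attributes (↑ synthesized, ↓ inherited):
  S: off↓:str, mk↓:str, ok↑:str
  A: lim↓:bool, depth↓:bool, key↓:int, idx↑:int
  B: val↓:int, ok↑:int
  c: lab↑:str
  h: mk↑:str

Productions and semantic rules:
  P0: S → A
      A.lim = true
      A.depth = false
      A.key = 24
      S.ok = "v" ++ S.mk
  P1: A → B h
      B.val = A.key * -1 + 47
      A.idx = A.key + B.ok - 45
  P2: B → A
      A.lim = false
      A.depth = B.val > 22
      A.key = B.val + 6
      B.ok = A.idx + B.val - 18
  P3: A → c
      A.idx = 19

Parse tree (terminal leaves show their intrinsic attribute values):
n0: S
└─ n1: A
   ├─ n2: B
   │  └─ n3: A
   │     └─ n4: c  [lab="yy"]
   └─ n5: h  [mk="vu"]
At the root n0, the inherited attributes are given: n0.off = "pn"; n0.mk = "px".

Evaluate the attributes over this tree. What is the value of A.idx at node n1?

1. n0.off = "pn"  [given at root]
2. n0.mk = "px"  [given at root]
3. n1.lim = true  [true]
4. n1.depth = false  [false]
5. n1.key = 24  [24]
6. n2.val = 23  [A.key * -1 + 47]
7. n3.lim = false  [false]
8. n3.depth = true  [B.val > 22]
9. n3.key = 29  [B.val + 6]
10. n4.lab = "yy"  [terminal]
11. n3.idx = 19  [19]
12. n2.ok = 24  [A.idx + B.val - 18]
13. n5.mk = "vu"  [terminal]
14. n1.idx = 3  [A.key + B.ok - 45]
15. n0.ok = "vpx"  ["v" ++ S.mk]

3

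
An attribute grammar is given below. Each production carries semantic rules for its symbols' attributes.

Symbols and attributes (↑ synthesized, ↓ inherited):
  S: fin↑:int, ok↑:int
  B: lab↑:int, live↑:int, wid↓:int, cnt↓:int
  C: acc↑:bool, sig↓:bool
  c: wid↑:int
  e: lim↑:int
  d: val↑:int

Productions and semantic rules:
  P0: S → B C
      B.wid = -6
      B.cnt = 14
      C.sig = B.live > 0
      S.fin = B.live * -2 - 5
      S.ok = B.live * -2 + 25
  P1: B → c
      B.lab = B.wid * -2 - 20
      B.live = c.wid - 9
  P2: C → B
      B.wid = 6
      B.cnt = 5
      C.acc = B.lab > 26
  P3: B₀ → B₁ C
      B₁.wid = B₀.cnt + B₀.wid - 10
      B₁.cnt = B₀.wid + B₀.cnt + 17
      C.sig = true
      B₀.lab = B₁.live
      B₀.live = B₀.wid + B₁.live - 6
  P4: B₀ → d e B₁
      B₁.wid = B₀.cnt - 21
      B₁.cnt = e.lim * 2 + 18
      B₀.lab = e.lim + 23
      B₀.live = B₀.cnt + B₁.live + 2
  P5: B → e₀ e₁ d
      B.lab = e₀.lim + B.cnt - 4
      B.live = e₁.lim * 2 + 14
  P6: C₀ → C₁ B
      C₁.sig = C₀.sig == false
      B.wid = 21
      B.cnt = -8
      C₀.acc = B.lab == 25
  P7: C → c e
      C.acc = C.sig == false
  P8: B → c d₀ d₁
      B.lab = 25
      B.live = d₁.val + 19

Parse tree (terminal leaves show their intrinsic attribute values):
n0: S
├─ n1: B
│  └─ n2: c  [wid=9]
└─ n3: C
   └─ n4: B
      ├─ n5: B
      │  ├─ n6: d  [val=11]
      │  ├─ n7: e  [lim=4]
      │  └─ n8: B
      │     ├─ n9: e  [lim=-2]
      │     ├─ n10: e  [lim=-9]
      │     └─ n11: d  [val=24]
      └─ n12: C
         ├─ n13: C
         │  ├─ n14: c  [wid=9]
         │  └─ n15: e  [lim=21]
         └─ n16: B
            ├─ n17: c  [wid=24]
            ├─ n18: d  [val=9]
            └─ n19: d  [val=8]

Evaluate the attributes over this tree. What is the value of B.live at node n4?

1. n1.wid = -6  [-6]
2. n1.cnt = 14  [14]
3. n2.wid = 9  [terminal]
4. n1.lab = -8  [B.wid * -2 - 20]
5. n1.live = 0  [c.wid - 9]
6. n3.sig = false  [B.live > 0]
7. n4.wid = 6  [6]
8. n4.cnt = 5  [5]
9. n5.wid = 1  [B₀.cnt + B₀.wid - 10]
10. n5.cnt = 28  [B₀.wid + B₀.cnt + 17]
11. n6.val = 11  [terminal]
12. n7.lim = 4  [terminal]
13. n8.wid = 7  [B₀.cnt - 21]
14. n8.cnt = 26  [e.lim * 2 + 18]
15. n9.lim = -2  [terminal]
16. n10.lim = -9  [terminal]
17. n11.val = 24  [terminal]
18. n8.lab = 20  [e₀.lim + B.cnt - 4]
19. n8.live = -4  [e₁.lim * 2 + 14]
20. n5.lab = 27  [e.lim + 23]
21. n5.live = 26  [B₀.cnt + B₁.live + 2]
22. n12.sig = true  [true]
23. n13.sig = false  [C₀.sig == false]
24. n14.wid = 9  [terminal]
25. n15.lim = 21  [terminal]
26. n13.acc = true  [C.sig == false]
27. n16.wid = 21  [21]
28. n16.cnt = -8  [-8]
29. n17.wid = 24  [terminal]
30. n18.val = 9  [terminal]
31. n19.val = 8  [terminal]
32. n16.lab = 25  [25]
33. n16.live = 27  [d₁.val + 19]
34. n12.acc = true  [B.lab == 25]
35. n4.lab = 26  [B₁.live]
36. n4.live = 26  [B₀.wid + B₁.live - 6]
37. n3.acc = false  [B.lab > 26]
38. n0.fin = -5  [B.live * -2 - 5]
39. n0.ok = 25  [B.live * -2 + 25]

26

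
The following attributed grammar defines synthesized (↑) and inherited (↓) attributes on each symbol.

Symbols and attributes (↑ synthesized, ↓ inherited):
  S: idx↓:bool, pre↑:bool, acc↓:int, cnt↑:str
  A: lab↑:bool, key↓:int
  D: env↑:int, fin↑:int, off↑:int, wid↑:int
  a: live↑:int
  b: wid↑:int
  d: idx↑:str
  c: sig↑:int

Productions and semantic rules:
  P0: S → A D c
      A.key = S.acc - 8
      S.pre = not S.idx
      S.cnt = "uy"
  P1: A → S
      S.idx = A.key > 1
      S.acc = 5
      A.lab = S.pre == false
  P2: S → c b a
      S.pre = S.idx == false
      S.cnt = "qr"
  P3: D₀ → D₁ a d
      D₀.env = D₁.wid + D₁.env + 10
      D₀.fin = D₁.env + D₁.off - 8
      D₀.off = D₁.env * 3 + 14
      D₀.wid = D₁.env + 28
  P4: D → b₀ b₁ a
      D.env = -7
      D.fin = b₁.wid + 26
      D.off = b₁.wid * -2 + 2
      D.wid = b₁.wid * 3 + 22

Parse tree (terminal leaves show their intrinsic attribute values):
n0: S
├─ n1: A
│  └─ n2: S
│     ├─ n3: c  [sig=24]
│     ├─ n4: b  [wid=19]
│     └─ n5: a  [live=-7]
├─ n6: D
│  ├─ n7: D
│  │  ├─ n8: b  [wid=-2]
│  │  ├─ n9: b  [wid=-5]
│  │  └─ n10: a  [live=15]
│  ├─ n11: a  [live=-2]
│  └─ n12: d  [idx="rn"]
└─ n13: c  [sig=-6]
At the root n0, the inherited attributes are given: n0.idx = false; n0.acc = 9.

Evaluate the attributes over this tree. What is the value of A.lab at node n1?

false

1. n0.idx = false  [given at root]
2. n0.acc = 9  [given at root]
3. n1.key = 1  [S.acc - 8]
4. n2.idx = false  [A.key > 1]
5. n2.acc = 5  [5]
6. n3.sig = 24  [terminal]
7. n4.wid = 19  [terminal]
8. n5.live = -7  [terminal]
9. n2.pre = true  [S.idx == false]
10. n2.cnt = "qr"  ["qr"]
11. n1.lab = false  [S.pre == false]
12. n8.wid = -2  [terminal]
13. n9.wid = -5  [terminal]
14. n10.live = 15  [terminal]
15. n7.env = -7  [-7]
16. n7.fin = 21  [b₁.wid + 26]
17. n7.off = 12  [b₁.wid * -2 + 2]
18. n7.wid = 7  [b₁.wid * 3 + 22]
19. n11.live = -2  [terminal]
20. n12.idx = "rn"  [terminal]
21. n6.env = 10  [D₁.wid + D₁.env + 10]
22. n6.fin = -3  [D₁.env + D₁.off - 8]
23. n6.off = -7  [D₁.env * 3 + 14]
24. n6.wid = 21  [D₁.env + 28]
25. n13.sig = -6  [terminal]
26. n0.pre = true  [not S.idx]
27. n0.cnt = "uy"  ["uy"]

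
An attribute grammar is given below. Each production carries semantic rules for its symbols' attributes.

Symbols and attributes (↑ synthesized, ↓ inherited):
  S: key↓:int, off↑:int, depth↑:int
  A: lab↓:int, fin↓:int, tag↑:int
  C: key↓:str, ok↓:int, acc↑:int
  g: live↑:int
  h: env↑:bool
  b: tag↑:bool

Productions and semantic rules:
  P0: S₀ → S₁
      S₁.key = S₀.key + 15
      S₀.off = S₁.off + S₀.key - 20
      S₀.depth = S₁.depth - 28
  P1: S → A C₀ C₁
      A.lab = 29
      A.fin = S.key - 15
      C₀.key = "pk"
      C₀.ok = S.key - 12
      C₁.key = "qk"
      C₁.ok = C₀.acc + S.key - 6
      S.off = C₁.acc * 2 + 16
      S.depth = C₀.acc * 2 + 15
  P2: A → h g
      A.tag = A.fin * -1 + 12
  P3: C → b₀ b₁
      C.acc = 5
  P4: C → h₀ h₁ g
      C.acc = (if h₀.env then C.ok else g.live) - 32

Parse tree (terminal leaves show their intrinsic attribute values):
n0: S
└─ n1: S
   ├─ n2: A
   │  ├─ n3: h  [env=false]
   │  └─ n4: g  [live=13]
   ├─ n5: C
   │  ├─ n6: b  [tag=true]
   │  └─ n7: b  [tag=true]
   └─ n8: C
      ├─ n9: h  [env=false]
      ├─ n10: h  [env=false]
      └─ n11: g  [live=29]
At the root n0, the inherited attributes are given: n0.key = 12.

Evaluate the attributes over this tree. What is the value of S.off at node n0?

2

1. n0.key = 12  [given at root]
2. n1.key = 27  [S₀.key + 15]
3. n2.lab = 29  [29]
4. n2.fin = 12  [S.key - 15]
5. n3.env = false  [terminal]
6. n4.live = 13  [terminal]
7. n2.tag = 0  [A.fin * -1 + 12]
8. n5.key = "pk"  ["pk"]
9. n5.ok = 15  [S.key - 12]
10. n6.tag = true  [terminal]
11. n7.tag = true  [terminal]
12. n5.acc = 5  [5]
13. n8.key = "qk"  ["qk"]
14. n8.ok = 26  [C₀.acc + S.key - 6]
15. n9.env = false  [terminal]
16. n10.env = false  [terminal]
17. n11.live = 29  [terminal]
18. n8.acc = -3  [(if h₀.env then C.ok else g.live) - 32]
19. n1.off = 10  [C₁.acc * 2 + 16]
20. n1.depth = 25  [C₀.acc * 2 + 15]
21. n0.off = 2  [S₁.off + S₀.key - 20]
22. n0.depth = -3  [S₁.depth - 28]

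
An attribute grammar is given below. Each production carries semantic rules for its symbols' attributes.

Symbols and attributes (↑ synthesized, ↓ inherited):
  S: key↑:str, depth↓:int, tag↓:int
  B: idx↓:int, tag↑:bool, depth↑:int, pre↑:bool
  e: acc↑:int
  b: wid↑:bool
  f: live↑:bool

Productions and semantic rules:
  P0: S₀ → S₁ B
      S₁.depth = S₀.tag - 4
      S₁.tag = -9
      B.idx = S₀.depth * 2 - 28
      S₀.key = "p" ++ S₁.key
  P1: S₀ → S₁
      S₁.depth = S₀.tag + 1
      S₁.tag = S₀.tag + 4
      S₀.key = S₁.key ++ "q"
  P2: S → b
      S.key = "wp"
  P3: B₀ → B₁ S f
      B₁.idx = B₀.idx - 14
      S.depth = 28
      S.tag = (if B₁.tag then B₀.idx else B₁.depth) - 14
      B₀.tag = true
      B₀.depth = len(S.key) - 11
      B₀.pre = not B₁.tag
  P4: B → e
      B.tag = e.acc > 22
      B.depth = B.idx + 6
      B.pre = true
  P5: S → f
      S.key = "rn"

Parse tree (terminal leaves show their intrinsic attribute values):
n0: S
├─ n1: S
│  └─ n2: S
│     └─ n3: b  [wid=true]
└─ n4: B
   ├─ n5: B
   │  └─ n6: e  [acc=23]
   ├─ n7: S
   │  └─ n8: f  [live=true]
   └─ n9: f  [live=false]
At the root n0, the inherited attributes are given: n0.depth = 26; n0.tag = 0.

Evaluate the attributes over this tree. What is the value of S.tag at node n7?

10

1. n0.depth = 26  [given at root]
2. n0.tag = 0  [given at root]
3. n1.depth = -4  [S₀.tag - 4]
4. n1.tag = -9  [-9]
5. n2.depth = -8  [S₀.tag + 1]
6. n2.tag = -5  [S₀.tag + 4]
7. n3.wid = true  [terminal]
8. n2.key = "wp"  ["wp"]
9. n1.key = "wpq"  [S₁.key ++ "q"]
10. n4.idx = 24  [S₀.depth * 2 - 28]
11. n5.idx = 10  [B₀.idx - 14]
12. n6.acc = 23  [terminal]
13. n5.tag = true  [e.acc > 22]
14. n5.depth = 16  [B.idx + 6]
15. n5.pre = true  [true]
16. n7.depth = 28  [28]
17. n7.tag = 10  [(if B₁.tag then B₀.idx else B₁.depth) - 14]
18. n8.live = true  [terminal]
19. n7.key = "rn"  ["rn"]
20. n9.live = false  [terminal]
21. n4.tag = true  [true]
22. n4.depth = -9  [len(S.key) - 11]
23. n4.pre = false  [not B₁.tag]
24. n0.key = "pwpq"  ["p" ++ S₁.key]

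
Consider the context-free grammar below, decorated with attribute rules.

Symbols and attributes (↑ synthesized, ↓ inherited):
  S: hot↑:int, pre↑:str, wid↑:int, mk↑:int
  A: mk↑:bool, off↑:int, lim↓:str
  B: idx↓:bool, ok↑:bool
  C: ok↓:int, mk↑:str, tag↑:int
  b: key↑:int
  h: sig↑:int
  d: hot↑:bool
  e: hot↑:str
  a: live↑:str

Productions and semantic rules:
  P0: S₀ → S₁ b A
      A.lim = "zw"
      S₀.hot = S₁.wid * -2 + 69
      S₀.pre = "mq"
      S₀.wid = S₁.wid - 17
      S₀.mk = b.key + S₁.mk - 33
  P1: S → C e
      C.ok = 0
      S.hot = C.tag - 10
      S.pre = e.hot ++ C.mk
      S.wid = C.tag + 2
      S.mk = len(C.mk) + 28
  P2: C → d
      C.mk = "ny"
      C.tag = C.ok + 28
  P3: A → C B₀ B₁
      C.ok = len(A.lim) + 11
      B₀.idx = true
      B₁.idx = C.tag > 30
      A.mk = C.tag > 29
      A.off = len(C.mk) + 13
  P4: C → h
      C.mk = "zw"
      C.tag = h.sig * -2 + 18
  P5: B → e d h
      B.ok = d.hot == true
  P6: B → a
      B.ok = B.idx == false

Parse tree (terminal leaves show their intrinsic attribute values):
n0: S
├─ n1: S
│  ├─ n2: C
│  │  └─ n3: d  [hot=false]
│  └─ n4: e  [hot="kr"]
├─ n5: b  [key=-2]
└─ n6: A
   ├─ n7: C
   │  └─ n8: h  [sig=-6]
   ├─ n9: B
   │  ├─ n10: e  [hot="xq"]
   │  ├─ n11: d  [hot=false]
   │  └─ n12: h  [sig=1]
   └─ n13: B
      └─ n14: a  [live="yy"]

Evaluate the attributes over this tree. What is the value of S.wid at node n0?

13

1. n2.ok = 0  [0]
2. n3.hot = false  [terminal]
3. n2.mk = "ny"  ["ny"]
4. n2.tag = 28  [C.ok + 28]
5. n4.hot = "kr"  [terminal]
6. n1.hot = 18  [C.tag - 10]
7. n1.pre = "krny"  [e.hot ++ C.mk]
8. n1.wid = 30  [C.tag + 2]
9. n1.mk = 30  [len(C.mk) + 28]
10. n5.key = -2  [terminal]
11. n6.lim = "zw"  ["zw"]
12. n7.ok = 13  [len(A.lim) + 11]
13. n8.sig = -6  [terminal]
14. n7.mk = "zw"  ["zw"]
15. n7.tag = 30  [h.sig * -2 + 18]
16. n9.idx = true  [true]
17. n10.hot = "xq"  [terminal]
18. n11.hot = false  [terminal]
19. n12.sig = 1  [terminal]
20. n9.ok = false  [d.hot == true]
21. n13.idx = false  [C.tag > 30]
22. n14.live = "yy"  [terminal]
23. n13.ok = true  [B.idx == false]
24. n6.mk = true  [C.tag > 29]
25. n6.off = 15  [len(C.mk) + 13]
26. n0.hot = 9  [S₁.wid * -2 + 69]
27. n0.pre = "mq"  ["mq"]
28. n0.wid = 13  [S₁.wid - 17]
29. n0.mk = -5  [b.key + S₁.mk - 33]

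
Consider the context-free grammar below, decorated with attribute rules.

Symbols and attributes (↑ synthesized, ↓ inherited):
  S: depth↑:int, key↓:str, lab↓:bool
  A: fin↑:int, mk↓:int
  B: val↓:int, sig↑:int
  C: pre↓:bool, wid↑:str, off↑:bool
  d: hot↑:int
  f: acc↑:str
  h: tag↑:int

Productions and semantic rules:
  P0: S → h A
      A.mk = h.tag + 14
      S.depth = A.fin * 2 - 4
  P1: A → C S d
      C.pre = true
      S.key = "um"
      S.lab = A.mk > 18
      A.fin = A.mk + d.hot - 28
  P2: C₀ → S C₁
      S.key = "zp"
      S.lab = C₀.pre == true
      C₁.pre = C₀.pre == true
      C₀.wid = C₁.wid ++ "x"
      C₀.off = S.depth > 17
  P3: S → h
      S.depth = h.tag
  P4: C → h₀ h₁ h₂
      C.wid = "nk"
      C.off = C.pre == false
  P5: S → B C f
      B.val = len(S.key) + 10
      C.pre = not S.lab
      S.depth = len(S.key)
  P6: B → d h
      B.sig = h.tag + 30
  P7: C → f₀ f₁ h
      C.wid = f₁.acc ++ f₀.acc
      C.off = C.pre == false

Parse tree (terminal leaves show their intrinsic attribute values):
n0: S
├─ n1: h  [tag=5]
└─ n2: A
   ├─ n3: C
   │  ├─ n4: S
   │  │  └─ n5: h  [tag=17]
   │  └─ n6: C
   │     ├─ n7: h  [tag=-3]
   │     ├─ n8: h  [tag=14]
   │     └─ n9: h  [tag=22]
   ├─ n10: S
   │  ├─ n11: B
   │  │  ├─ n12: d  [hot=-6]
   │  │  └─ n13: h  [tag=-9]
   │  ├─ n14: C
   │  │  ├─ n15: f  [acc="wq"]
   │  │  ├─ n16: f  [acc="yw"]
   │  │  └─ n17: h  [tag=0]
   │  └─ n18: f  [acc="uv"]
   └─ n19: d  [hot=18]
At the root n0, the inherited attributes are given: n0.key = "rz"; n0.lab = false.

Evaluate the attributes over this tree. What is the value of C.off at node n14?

1. n0.key = "rz"  [given at root]
2. n0.lab = false  [given at root]
3. n1.tag = 5  [terminal]
4. n2.mk = 19  [h.tag + 14]
5. n3.pre = true  [true]
6. n4.key = "zp"  ["zp"]
7. n4.lab = true  [C₀.pre == true]
8. n5.tag = 17  [terminal]
9. n4.depth = 17  [h.tag]
10. n6.pre = true  [C₀.pre == true]
11. n7.tag = -3  [terminal]
12. n8.tag = 14  [terminal]
13. n9.tag = 22  [terminal]
14. n6.wid = "nk"  ["nk"]
15. n6.off = false  [C.pre == false]
16. n3.wid = "nkx"  [C₁.wid ++ "x"]
17. n3.off = false  [S.depth > 17]
18. n10.key = "um"  ["um"]
19. n10.lab = true  [A.mk > 18]
20. n11.val = 12  [len(S.key) + 10]
21. n12.hot = -6  [terminal]
22. n13.tag = -9  [terminal]
23. n11.sig = 21  [h.tag + 30]
24. n14.pre = false  [not S.lab]
25. n15.acc = "wq"  [terminal]
26. n16.acc = "yw"  [terminal]
27. n17.tag = 0  [terminal]
28. n14.wid = "ywwq"  [f₁.acc ++ f₀.acc]
29. n14.off = true  [C.pre == false]
30. n18.acc = "uv"  [terminal]
31. n10.depth = 2  [len(S.key)]
32. n19.hot = 18  [terminal]
33. n2.fin = 9  [A.mk + d.hot - 28]
34. n0.depth = 14  [A.fin * 2 - 4]

true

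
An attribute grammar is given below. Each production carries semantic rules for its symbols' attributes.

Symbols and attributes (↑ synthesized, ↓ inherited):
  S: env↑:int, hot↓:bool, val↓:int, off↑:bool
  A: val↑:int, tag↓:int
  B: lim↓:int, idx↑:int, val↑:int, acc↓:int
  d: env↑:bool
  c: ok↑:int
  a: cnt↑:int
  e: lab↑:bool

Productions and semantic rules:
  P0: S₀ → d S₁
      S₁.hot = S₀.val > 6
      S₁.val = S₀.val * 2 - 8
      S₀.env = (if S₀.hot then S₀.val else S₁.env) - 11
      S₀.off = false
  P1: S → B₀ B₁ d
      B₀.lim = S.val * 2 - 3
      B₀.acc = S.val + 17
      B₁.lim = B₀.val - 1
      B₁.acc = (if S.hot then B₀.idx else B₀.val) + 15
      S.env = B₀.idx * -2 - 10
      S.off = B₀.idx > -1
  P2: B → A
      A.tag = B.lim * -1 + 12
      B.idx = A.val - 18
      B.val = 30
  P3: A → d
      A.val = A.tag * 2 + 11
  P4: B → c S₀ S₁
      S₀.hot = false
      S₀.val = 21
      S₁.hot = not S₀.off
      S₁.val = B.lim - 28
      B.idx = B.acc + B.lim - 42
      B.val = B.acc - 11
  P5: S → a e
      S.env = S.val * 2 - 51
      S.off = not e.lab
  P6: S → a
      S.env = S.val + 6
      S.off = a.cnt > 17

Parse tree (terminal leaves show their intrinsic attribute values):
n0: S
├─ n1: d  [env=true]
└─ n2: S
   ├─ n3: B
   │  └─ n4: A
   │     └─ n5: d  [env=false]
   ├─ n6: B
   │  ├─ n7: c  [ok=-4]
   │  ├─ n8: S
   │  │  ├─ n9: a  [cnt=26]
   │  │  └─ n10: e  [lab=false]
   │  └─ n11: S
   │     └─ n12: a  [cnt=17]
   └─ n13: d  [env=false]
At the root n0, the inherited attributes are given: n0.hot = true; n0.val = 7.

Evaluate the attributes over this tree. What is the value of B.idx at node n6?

1

1. n0.hot = true  [given at root]
2. n0.val = 7  [given at root]
3. n1.env = true  [terminal]
4. n2.hot = true  [S₀.val > 6]
5. n2.val = 6  [S₀.val * 2 - 8]
6. n3.lim = 9  [S.val * 2 - 3]
7. n3.acc = 23  [S.val + 17]
8. n4.tag = 3  [B.lim * -1 + 12]
9. n5.env = false  [terminal]
10. n4.val = 17  [A.tag * 2 + 11]
11. n3.idx = -1  [A.val - 18]
12. n3.val = 30  [30]
13. n6.lim = 29  [B₀.val - 1]
14. n6.acc = 14  [(if S.hot then B₀.idx else B₀.val) + 15]
15. n7.ok = -4  [terminal]
16. n8.hot = false  [false]
17. n8.val = 21  [21]
18. n9.cnt = 26  [terminal]
19. n10.lab = false  [terminal]
20. n8.env = -9  [S.val * 2 - 51]
21. n8.off = true  [not e.lab]
22. n11.hot = false  [not S₀.off]
23. n11.val = 1  [B.lim - 28]
24. n12.cnt = 17  [terminal]
25. n11.env = 7  [S.val + 6]
26. n11.off = false  [a.cnt > 17]
27. n6.idx = 1  [B.acc + B.lim - 42]
28. n6.val = 3  [B.acc - 11]
29. n13.env = false  [terminal]
30. n2.env = -8  [B₀.idx * -2 - 10]
31. n2.off = false  [B₀.idx > -1]
32. n0.env = -4  [(if S₀.hot then S₀.val else S₁.env) - 11]
33. n0.off = false  [false]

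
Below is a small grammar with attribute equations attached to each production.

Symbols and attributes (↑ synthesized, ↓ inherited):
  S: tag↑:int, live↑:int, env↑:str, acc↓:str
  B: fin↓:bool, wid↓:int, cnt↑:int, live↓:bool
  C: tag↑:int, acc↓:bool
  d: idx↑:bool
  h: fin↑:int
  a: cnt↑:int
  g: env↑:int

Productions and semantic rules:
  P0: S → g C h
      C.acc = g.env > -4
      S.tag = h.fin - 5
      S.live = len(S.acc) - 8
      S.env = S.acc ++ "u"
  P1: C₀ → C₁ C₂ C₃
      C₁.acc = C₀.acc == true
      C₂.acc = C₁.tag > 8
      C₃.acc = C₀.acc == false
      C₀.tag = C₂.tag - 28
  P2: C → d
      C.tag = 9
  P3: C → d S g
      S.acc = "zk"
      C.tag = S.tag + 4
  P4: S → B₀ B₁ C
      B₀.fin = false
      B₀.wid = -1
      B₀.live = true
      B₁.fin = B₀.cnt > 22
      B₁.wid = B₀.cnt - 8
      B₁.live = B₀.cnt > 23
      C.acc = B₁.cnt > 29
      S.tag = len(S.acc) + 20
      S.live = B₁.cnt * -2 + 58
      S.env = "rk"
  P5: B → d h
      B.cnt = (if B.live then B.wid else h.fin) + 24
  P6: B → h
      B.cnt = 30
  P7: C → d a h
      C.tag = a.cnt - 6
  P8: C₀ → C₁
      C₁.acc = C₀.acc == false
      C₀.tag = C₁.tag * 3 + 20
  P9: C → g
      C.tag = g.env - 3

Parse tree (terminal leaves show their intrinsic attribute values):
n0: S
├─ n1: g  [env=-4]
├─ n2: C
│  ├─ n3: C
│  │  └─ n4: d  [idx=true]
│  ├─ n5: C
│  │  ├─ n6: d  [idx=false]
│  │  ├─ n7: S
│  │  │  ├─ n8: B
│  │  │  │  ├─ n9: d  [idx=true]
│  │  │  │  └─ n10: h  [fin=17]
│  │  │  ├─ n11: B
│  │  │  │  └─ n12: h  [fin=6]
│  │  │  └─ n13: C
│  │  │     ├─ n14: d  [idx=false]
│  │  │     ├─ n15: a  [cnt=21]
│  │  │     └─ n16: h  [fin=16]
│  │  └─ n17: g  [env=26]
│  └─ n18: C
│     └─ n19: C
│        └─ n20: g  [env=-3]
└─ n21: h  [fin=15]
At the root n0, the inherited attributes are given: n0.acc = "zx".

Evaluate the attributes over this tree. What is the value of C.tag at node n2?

-2

1. n0.acc = "zx"  [given at root]
2. n1.env = -4  [terminal]
3. n2.acc = false  [g.env > -4]
4. n3.acc = false  [C₀.acc == true]
5. n4.idx = true  [terminal]
6. n3.tag = 9  [9]
7. n5.acc = true  [C₁.tag > 8]
8. n6.idx = false  [terminal]
9. n7.acc = "zk"  ["zk"]
10. n8.fin = false  [false]
11. n8.wid = -1  [-1]
12. n8.live = true  [true]
13. n9.idx = true  [terminal]
14. n10.fin = 17  [terminal]
15. n8.cnt = 23  [(if B.live then B.wid else h.fin) + 24]
16. n11.fin = true  [B₀.cnt > 22]
17. n11.wid = 15  [B₀.cnt - 8]
18. n11.live = false  [B₀.cnt > 23]
19. n12.fin = 6  [terminal]
20. n11.cnt = 30  [30]
21. n13.acc = true  [B₁.cnt > 29]
22. n14.idx = false  [terminal]
23. n15.cnt = 21  [terminal]
24. n16.fin = 16  [terminal]
25. n13.tag = 15  [a.cnt - 6]
26. n7.tag = 22  [len(S.acc) + 20]
27. n7.live = -2  [B₁.cnt * -2 + 58]
28. n7.env = "rk"  ["rk"]
29. n17.env = 26  [terminal]
30. n5.tag = 26  [S.tag + 4]
31. n18.acc = true  [C₀.acc == false]
32. n19.acc = false  [C₀.acc == false]
33. n20.env = -3  [terminal]
34. n19.tag = -6  [g.env - 3]
35. n18.tag = 2  [C₁.tag * 3 + 20]
36. n2.tag = -2  [C₂.tag - 28]
37. n21.fin = 15  [terminal]
38. n0.tag = 10  [h.fin - 5]
39. n0.live = -6  [len(S.acc) - 8]
40. n0.env = "zxu"  [S.acc ++ "u"]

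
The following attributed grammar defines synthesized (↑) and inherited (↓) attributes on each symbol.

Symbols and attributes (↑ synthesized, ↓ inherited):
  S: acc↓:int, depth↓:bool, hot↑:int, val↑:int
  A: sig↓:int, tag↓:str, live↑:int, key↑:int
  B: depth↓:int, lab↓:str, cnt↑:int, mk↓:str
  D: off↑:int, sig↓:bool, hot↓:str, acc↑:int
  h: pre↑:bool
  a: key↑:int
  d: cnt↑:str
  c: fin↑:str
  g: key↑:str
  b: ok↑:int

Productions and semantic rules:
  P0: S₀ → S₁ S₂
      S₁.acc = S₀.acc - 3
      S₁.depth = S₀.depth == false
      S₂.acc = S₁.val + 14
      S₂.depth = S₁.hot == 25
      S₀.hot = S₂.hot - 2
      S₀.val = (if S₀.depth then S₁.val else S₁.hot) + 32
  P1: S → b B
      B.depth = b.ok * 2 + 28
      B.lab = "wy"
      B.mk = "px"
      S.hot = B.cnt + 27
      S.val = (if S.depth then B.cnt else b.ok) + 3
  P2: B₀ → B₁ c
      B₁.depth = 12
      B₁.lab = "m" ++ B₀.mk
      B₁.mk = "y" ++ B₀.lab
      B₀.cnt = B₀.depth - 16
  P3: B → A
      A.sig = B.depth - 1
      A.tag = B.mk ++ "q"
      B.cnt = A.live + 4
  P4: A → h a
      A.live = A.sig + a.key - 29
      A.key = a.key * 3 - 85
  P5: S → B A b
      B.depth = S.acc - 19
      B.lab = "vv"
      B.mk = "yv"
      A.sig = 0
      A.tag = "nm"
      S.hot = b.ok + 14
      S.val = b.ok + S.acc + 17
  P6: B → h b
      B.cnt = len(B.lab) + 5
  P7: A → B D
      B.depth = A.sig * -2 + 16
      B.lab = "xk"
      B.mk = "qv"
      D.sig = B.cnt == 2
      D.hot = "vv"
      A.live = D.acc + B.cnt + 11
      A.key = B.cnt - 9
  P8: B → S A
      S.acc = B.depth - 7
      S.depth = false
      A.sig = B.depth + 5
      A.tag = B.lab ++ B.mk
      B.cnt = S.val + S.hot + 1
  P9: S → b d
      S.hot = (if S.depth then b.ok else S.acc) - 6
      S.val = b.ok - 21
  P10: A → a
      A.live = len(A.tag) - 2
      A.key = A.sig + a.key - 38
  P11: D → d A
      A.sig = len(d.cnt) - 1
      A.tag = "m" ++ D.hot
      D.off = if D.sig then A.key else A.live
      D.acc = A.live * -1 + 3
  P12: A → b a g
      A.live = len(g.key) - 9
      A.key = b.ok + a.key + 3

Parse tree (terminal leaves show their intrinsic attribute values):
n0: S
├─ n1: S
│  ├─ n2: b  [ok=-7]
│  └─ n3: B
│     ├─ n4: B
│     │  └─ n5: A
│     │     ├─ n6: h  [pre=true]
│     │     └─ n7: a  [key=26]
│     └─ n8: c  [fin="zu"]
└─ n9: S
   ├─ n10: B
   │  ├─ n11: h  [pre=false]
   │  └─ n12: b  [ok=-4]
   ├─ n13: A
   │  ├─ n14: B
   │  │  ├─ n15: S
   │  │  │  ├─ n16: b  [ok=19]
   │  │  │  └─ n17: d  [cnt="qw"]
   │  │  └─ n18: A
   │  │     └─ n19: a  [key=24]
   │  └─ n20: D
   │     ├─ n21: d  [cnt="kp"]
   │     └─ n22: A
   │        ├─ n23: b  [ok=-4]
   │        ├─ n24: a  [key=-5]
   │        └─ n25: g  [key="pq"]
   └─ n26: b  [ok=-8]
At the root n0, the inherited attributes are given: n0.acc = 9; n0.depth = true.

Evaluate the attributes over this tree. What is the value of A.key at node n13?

1. n0.acc = 9  [given at root]
2. n0.depth = true  [given at root]
3. n1.acc = 6  [S₀.acc - 3]
4. n1.depth = false  [S₀.depth == false]
5. n2.ok = -7  [terminal]
6. n3.depth = 14  [b.ok * 2 + 28]
7. n3.lab = "wy"  ["wy"]
8. n3.mk = "px"  ["px"]
9. n4.depth = 12  [12]
10. n4.lab = "mpx"  ["m" ++ B₀.mk]
11. n4.mk = "ywy"  ["y" ++ B₀.lab]
12. n5.sig = 11  [B.depth - 1]
13. n5.tag = "ywyq"  [B.mk ++ "q"]
14. n6.pre = true  [terminal]
15. n7.key = 26  [terminal]
16. n5.live = 8  [A.sig + a.key - 29]
17. n5.key = -7  [a.key * 3 - 85]
18. n4.cnt = 12  [A.live + 4]
19. n8.fin = "zu"  [terminal]
20. n3.cnt = -2  [B₀.depth - 16]
21. n1.hot = 25  [B.cnt + 27]
22. n1.val = -4  [(if S.depth then B.cnt else b.ok) + 3]
23. n9.acc = 10  [S₁.val + 14]
24. n9.depth = true  [S₁.hot == 25]
25. n10.depth = -9  [S.acc - 19]
26. n10.lab = "vv"  ["vv"]
27. n10.mk = "yv"  ["yv"]
28. n11.pre = false  [terminal]
29. n12.ok = -4  [terminal]
30. n10.cnt = 7  [len(B.lab) + 5]
31. n13.sig = 0  [0]
32. n13.tag = "nm"  ["nm"]
33. n14.depth = 16  [A.sig * -2 + 16]
34. n14.lab = "xk"  ["xk"]
35. n14.mk = "qv"  ["qv"]
36. n15.acc = 9  [B.depth - 7]
37. n15.depth = false  [false]
38. n16.ok = 19  [terminal]
39. n17.cnt = "qw"  [terminal]
40. n15.hot = 3  [(if S.depth then b.ok else S.acc) - 6]
41. n15.val = -2  [b.ok - 21]
42. n18.sig = 21  [B.depth + 5]
43. n18.tag = "xkqv"  [B.lab ++ B.mk]
44. n19.key = 24  [terminal]
45. n18.live = 2  [len(A.tag) - 2]
46. n18.key = 7  [A.sig + a.key - 38]
47. n14.cnt = 2  [S.val + S.hot + 1]
48. n20.sig = true  [B.cnt == 2]
49. n20.hot = "vv"  ["vv"]
50. n21.cnt = "kp"  [terminal]
51. n22.sig = 1  [len(d.cnt) - 1]
52. n22.tag = "mvv"  ["m" ++ D.hot]
53. n23.ok = -4  [terminal]
54. n24.key = -5  [terminal]
55. n25.key = "pq"  [terminal]
56. n22.live = -7  [len(g.key) - 9]
57. n22.key = -6  [b.ok + a.key + 3]
58. n20.off = -6  [if D.sig then A.key else A.live]
59. n20.acc = 10  [A.live * -1 + 3]
60. n13.live = 23  [D.acc + B.cnt + 11]
61. n13.key = -7  [B.cnt - 9]
62. n26.ok = -8  [terminal]
63. n9.hot = 6  [b.ok + 14]
64. n9.val = 19  [b.ok + S.acc + 17]
65. n0.hot = 4  [S₂.hot - 2]
66. n0.val = 28  [(if S₀.depth then S₁.val else S₁.hot) + 32]

-7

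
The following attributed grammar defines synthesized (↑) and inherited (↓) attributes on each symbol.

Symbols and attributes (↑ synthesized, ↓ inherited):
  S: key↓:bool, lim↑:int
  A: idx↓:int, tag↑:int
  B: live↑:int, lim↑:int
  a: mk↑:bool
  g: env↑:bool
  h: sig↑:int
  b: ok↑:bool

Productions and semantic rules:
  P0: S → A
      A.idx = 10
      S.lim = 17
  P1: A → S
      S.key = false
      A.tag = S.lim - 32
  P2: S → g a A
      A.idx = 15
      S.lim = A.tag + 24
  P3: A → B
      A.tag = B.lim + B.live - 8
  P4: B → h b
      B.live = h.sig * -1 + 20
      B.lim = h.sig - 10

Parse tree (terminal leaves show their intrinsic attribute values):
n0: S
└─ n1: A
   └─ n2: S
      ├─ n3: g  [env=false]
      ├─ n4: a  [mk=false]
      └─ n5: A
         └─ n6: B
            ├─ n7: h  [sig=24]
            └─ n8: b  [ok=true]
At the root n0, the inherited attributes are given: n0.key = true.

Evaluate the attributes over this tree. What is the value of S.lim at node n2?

1. n0.key = true  [given at root]
2. n1.idx = 10  [10]
3. n2.key = false  [false]
4. n3.env = false  [terminal]
5. n4.mk = false  [terminal]
6. n5.idx = 15  [15]
7. n7.sig = 24  [terminal]
8. n8.ok = true  [terminal]
9. n6.live = -4  [h.sig * -1 + 20]
10. n6.lim = 14  [h.sig - 10]
11. n5.tag = 2  [B.lim + B.live - 8]
12. n2.lim = 26  [A.tag + 24]
13. n1.tag = -6  [S.lim - 32]
14. n0.lim = 17  [17]

26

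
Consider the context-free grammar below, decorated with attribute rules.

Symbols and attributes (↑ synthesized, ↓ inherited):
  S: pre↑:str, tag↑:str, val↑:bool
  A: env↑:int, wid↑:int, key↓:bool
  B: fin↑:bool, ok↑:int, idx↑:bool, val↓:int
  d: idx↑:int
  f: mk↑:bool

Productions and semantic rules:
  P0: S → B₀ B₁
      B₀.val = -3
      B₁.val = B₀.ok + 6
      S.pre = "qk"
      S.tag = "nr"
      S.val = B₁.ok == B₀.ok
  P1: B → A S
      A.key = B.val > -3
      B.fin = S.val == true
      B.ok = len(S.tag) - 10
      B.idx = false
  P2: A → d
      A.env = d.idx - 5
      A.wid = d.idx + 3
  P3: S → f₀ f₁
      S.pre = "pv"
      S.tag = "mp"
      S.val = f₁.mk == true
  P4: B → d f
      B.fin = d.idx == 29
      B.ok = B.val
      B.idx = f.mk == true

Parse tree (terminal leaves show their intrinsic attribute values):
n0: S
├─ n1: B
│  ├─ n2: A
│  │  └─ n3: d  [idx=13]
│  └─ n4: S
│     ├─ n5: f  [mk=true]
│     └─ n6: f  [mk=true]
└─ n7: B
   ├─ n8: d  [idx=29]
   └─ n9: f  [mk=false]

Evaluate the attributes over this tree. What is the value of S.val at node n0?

1. n1.val = -3  [-3]
2. n2.key = false  [B.val > -3]
3. n3.idx = 13  [terminal]
4. n2.env = 8  [d.idx - 5]
5. n2.wid = 16  [d.idx + 3]
6. n5.mk = true  [terminal]
7. n6.mk = true  [terminal]
8. n4.pre = "pv"  ["pv"]
9. n4.tag = "mp"  ["mp"]
10. n4.val = true  [f₁.mk == true]
11. n1.fin = true  [S.val == true]
12. n1.ok = -8  [len(S.tag) - 10]
13. n1.idx = false  [false]
14. n7.val = -2  [B₀.ok + 6]
15. n8.idx = 29  [terminal]
16. n9.mk = false  [terminal]
17. n7.fin = true  [d.idx == 29]
18. n7.ok = -2  [B.val]
19. n7.idx = false  [f.mk == true]
20. n0.pre = "qk"  ["qk"]
21. n0.tag = "nr"  ["nr"]
22. n0.val = false  [B₁.ok == B₀.ok]

false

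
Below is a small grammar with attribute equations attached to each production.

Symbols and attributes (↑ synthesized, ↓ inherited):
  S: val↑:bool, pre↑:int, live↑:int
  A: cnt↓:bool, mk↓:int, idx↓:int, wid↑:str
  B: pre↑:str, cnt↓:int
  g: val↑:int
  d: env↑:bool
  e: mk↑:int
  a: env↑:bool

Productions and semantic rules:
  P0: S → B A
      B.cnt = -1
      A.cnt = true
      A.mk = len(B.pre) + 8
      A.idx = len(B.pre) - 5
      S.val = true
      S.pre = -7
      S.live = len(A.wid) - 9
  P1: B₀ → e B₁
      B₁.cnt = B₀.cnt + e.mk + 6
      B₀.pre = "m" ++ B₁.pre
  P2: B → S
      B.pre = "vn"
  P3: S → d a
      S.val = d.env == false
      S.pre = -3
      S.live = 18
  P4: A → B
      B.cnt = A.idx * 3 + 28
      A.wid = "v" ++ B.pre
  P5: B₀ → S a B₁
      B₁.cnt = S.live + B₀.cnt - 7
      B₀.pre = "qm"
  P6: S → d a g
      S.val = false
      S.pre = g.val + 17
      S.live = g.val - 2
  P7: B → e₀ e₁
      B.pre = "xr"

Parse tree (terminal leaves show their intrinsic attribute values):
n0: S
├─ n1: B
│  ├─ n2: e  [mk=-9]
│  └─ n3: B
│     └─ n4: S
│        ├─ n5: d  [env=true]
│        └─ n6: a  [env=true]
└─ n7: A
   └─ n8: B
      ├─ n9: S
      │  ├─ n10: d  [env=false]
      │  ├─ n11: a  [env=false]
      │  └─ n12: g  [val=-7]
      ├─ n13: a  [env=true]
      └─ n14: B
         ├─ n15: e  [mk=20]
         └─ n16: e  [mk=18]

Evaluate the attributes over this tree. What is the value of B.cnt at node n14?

6

1. n1.cnt = -1  [-1]
2. n2.mk = -9  [terminal]
3. n3.cnt = -4  [B₀.cnt + e.mk + 6]
4. n5.env = true  [terminal]
5. n6.env = true  [terminal]
6. n4.val = false  [d.env == false]
7. n4.pre = -3  [-3]
8. n4.live = 18  [18]
9. n3.pre = "vn"  ["vn"]
10. n1.pre = "mvn"  ["m" ++ B₁.pre]
11. n7.cnt = true  [true]
12. n7.mk = 11  [len(B.pre) + 8]
13. n7.idx = -2  [len(B.pre) - 5]
14. n8.cnt = 22  [A.idx * 3 + 28]
15. n10.env = false  [terminal]
16. n11.env = false  [terminal]
17. n12.val = -7  [terminal]
18. n9.val = false  [false]
19. n9.pre = 10  [g.val + 17]
20. n9.live = -9  [g.val - 2]
21. n13.env = true  [terminal]
22. n14.cnt = 6  [S.live + B₀.cnt - 7]
23. n15.mk = 20  [terminal]
24. n16.mk = 18  [terminal]
25. n14.pre = "xr"  ["xr"]
26. n8.pre = "qm"  ["qm"]
27. n7.wid = "vqm"  ["v" ++ B.pre]
28. n0.val = true  [true]
29. n0.pre = -7  [-7]
30. n0.live = -6  [len(A.wid) - 9]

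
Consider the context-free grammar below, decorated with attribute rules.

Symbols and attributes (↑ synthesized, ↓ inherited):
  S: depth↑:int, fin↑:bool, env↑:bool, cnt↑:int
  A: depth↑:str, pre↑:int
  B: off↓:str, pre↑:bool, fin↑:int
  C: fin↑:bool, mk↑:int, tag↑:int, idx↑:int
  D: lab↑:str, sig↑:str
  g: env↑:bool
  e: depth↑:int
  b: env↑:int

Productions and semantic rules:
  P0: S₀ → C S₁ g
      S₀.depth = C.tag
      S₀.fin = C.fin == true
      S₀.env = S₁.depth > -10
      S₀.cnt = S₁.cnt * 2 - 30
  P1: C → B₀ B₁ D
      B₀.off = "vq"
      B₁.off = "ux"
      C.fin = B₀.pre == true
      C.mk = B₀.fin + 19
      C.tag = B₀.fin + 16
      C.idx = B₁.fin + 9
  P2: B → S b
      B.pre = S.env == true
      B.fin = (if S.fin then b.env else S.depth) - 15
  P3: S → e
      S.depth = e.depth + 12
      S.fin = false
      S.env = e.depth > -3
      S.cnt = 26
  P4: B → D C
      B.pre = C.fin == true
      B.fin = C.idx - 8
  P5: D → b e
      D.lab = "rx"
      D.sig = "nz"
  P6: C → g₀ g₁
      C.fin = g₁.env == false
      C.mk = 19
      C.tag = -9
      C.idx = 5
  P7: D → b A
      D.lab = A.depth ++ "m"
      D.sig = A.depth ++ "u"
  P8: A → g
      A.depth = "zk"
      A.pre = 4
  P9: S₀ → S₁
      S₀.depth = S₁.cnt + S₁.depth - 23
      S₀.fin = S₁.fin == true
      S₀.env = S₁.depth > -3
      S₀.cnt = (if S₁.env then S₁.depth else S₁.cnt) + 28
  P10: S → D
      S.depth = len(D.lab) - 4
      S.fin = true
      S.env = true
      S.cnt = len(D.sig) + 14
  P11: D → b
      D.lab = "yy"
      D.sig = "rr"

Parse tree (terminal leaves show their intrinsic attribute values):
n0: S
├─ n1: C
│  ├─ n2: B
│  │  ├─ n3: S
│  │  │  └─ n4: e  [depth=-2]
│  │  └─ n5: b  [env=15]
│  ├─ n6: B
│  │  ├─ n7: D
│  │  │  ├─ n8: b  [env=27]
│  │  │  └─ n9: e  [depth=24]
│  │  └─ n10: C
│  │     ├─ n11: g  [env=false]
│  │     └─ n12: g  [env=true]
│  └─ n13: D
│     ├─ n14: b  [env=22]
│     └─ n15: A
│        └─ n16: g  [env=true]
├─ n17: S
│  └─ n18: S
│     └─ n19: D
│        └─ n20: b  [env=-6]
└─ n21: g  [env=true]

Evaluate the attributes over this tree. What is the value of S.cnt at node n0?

22

1. n2.off = "vq"  ["vq"]
2. n4.depth = -2  [terminal]
3. n3.depth = 10  [e.depth + 12]
4. n3.fin = false  [false]
5. n3.env = true  [e.depth > -3]
6. n3.cnt = 26  [26]
7. n5.env = 15  [terminal]
8. n2.pre = true  [S.env == true]
9. n2.fin = -5  [(if S.fin then b.env else S.depth) - 15]
10. n6.off = "ux"  ["ux"]
11. n8.env = 27  [terminal]
12. n9.depth = 24  [terminal]
13. n7.lab = "rx"  ["rx"]
14. n7.sig = "nz"  ["nz"]
15. n11.env = false  [terminal]
16. n12.env = true  [terminal]
17. n10.fin = false  [g₁.env == false]
18. n10.mk = 19  [19]
19. n10.tag = -9  [-9]
20. n10.idx = 5  [5]
21. n6.pre = false  [C.fin == true]
22. n6.fin = -3  [C.idx - 8]
23. n14.env = 22  [terminal]
24. n16.env = true  [terminal]
25. n15.depth = "zk"  ["zk"]
26. n15.pre = 4  [4]
27. n13.lab = "zkm"  [A.depth ++ "m"]
28. n13.sig = "zku"  [A.depth ++ "u"]
29. n1.fin = true  [B₀.pre == true]
30. n1.mk = 14  [B₀.fin + 19]
31. n1.tag = 11  [B₀.fin + 16]
32. n1.idx = 6  [B₁.fin + 9]
33. n20.env = -6  [terminal]
34. n19.lab = "yy"  ["yy"]
35. n19.sig = "rr"  ["rr"]
36. n18.depth = -2  [len(D.lab) - 4]
37. n18.fin = true  [true]
38. n18.env = true  [true]
39. n18.cnt = 16  [len(D.sig) + 14]
40. n17.depth = -9  [S₁.cnt + S₁.depth - 23]
41. n17.fin = true  [S₁.fin == true]
42. n17.env = true  [S₁.depth > -3]
43. n17.cnt = 26  [(if S₁.env then S₁.depth else S₁.cnt) + 28]
44. n21.env = true  [terminal]
45. n0.depth = 11  [C.tag]
46. n0.fin = true  [C.fin == true]
47. n0.env = true  [S₁.depth > -10]
48. n0.cnt = 22  [S₁.cnt * 2 - 30]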